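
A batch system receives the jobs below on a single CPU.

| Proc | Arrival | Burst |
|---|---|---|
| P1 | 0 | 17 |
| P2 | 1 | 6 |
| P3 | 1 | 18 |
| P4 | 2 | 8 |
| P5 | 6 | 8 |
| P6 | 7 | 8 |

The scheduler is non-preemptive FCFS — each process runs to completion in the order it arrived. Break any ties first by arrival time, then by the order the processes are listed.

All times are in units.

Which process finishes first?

P1

Timeline: | P1 0-17 | P2 17-23 | P3 23-41 | P4 41-49 | P5 49-57 | P6 57-65 |
Completion: P1=17  P2=23  P3=41  P4=49  P5=57  P6=65
Finish order: P1 → P2 → P3 → P4 → P5 → P6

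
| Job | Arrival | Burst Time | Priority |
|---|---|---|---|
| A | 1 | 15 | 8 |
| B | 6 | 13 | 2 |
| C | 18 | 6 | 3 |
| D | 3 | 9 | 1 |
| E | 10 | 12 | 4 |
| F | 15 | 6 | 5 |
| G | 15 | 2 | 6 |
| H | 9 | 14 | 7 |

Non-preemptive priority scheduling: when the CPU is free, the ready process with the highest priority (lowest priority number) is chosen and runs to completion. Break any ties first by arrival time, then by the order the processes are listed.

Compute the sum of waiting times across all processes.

Schedule: | idle 0-1 | A 1-16 | D 16-25 | B 25-38 | C 38-44 | E 44-56 | F 56-62 | G 62-64 | H 64-78 |
Completion: A=16  B=38  C=44  D=25  E=56  F=62  G=64  H=78
Turnaround (C−A): A=15  B=32  C=26  D=22  E=46  F=47  G=49  H=69
Waiting = turnaround − burst: A=0, B=19, C=20, D=13, E=34, F=41, G=47, H=55
Total waiting = 0 + 19 + 20 + 13 + 34 + 41 + 47 + 55 = 229

229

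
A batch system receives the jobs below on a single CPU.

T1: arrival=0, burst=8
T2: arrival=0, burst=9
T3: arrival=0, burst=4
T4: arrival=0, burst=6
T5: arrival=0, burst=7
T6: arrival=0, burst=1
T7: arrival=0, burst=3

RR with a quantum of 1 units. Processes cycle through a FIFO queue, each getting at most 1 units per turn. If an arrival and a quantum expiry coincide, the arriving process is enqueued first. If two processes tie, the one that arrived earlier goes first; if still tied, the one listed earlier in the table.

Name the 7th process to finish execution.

Timeline: | T1 0-1 | T2 1-2 | T3 2-3 | T4 3-4 | T5 4-5 | T6 5-6 | T7 6-7 | T1 7-8 | T2 8-9 | T3 9-10 | T4 10-11 | T5 11-12 | T7 12-13 | T1 13-14 | T2 14-15 | T3 15-16 | T4 16-17 | T5 17-18 | T7 18-19 | T1 19-20 | T2 20-21 | T3 21-22 | T4 22-23 | T5 23-24 | T1 24-25 | T2 25-26 | T4 26-27 | T5 27-28 | T1 28-29 | T2 29-30 | T4 30-31 | T5 31-32 | T1 32-33 | T2 33-34 | T5 34-35 | T1 35-36 | T2 36-38 |
Completion: T1=36  T2=38  T3=22  T4=31  T5=35  T6=6  T7=19
Finish order: T6 → T7 → T3 → T4 → T5 → T1 → T2

T2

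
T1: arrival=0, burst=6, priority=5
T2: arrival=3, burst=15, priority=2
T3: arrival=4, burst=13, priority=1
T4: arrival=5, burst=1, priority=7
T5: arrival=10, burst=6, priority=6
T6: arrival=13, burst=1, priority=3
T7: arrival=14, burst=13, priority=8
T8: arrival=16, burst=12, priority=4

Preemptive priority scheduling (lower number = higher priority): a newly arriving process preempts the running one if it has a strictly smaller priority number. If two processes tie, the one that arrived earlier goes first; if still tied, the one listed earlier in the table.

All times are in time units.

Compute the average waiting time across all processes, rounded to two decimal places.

26.63

Gantt: | T1 0-3 | T2 3-4 | T3 4-17 | T2 17-31 | T6 31-32 | T8 32-44 | T1 44-47 | T5 47-53 | T4 53-54 | T7 54-67 |
Completion: T1=47  T2=31  T3=17  T4=54  T5=53  T6=32  T7=67  T8=44
Turnaround (C−A): T1=47  T2=28  T3=13  T4=49  T5=43  T6=19  T7=53  T8=28
Waiting times: T1=41, T2=13, T3=0, T4=48, T5=37, T6=18, T7=40, T8=16
Average waiting = (41+13+0+48+37+18+40+16) / 8 = 213/8 = 26.63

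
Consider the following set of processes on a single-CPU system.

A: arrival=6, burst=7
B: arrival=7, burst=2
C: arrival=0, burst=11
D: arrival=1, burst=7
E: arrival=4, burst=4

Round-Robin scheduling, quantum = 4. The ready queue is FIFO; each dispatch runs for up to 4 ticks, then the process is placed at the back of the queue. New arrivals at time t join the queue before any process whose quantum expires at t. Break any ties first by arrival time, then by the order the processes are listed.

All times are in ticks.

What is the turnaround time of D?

Timeline: | C 0-4 | D 4-8 | E 8-12 | C 12-16 | A 16-20 | B 20-22 | D 22-25 | C 25-28 | A 28-31 |
Completion: A=31  B=22  C=28  D=25  E=12
Turnaround(D) = completion − arrival = 25 − 1 = 24

24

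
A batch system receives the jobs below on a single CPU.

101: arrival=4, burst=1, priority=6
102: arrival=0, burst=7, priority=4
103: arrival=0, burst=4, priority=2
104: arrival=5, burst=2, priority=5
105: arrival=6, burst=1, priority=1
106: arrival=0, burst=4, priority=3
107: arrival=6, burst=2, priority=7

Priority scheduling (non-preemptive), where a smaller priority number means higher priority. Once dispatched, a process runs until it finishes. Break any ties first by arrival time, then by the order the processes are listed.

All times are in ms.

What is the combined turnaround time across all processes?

74

Timeline: | 103 0-4 | 106 4-8 | 105 8-9 | 102 9-16 | 104 16-18 | 101 18-19 | 107 19-21 |
Completion: 101=19  102=16  103=4  104=18  105=9  106=8  107=21
Turnaround = completion − arrival: 101=15, 102=16, 103=4, 104=13, 105=3, 106=8, 107=15
Total turnaround = 15 + 16 + 4 + 13 + 3 + 8 + 15 = 74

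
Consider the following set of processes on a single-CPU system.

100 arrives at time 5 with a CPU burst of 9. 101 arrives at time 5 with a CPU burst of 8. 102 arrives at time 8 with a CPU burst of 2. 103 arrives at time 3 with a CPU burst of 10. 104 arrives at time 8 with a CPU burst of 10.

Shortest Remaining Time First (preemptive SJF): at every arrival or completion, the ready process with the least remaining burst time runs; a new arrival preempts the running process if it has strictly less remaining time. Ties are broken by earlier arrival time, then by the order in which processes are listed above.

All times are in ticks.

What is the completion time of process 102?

10

Schedule: | idle 0-3 | 103 3-8 | 102 8-10 | 103 10-15 | 101 15-23 | 100 23-32 | 104 32-42 |
Completion: 100=32  101=23  102=10  103=15  104=42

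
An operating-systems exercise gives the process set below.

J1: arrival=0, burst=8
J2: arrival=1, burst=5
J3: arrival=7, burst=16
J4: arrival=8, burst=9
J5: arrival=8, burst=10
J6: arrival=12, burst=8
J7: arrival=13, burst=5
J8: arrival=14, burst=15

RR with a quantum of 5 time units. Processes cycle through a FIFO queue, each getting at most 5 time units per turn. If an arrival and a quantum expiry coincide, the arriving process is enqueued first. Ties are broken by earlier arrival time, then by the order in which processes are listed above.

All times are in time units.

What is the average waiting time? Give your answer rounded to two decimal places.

Timeline: | J1 0-5 | J2 5-10 | J1 10-13 | J3 13-18 | J4 18-23 | J5 23-28 | J6 28-33 | J7 33-38 | J8 38-43 | J3 43-48 | J4 48-52 | J5 52-57 | J6 57-60 | J8 60-65 | J3 65-70 | J8 70-75 | J3 75-76 |
Completion: J1=13  J2=10  J3=76  J4=52  J5=57  J6=60  J7=38  J8=75
Turnaround (C−A): J1=13  J2=9  J3=69  J4=44  J5=49  J6=48  J7=25  J8=61
Waiting times: J1=5, J2=4, J3=53, J4=35, J5=39, J6=40, J7=20, J8=46
Average waiting = (5+4+53+35+39+40+20+46) / 8 = 242/8 = 30.25

30.25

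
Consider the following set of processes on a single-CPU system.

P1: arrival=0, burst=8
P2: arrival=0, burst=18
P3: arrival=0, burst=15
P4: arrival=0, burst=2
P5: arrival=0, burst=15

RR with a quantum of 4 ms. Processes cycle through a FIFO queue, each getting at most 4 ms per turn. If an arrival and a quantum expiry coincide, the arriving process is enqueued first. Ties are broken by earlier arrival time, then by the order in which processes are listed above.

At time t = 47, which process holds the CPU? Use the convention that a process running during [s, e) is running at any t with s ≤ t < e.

P2

Schedule: | P1 0-4 | P2 4-8 | P3 8-12 | P4 12-14 | P5 14-18 | P1 18-22 | P2 22-26 | P3 26-30 | P5 30-34 | P2 34-38 | P3 38-42 | P5 42-46 | P2 46-50 | P3 50-53 | P5 53-56 | P2 56-58 |
Completion: P1=22  P2=58  P3=53  P4=14  P5=56
Turnaround (C−A): P1=22  P2=58  P3=53  P4=14  P5=56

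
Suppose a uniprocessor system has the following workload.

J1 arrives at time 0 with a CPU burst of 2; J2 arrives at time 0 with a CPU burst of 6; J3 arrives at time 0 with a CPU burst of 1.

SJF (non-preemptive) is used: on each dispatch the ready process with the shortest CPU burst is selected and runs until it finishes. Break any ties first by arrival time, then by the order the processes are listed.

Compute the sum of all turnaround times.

Timeline: | J3 0-1 | J1 1-3 | J2 3-9 |
Completion: J1=3  J2=9  J3=1
Turnaround (C−A): J1=3  J2=9  J3=1
Turnaround = completion − arrival: J1=3, J2=9, J3=1
Total turnaround = 3 + 9 + 1 = 13

13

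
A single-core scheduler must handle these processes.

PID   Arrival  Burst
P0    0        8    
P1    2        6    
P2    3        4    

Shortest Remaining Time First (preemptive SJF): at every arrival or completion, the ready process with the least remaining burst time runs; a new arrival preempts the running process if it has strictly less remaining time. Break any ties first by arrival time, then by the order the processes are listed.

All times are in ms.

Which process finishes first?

P2

Schedule: | P0 0-3 | P2 3-7 | P0 7-12 | P1 12-18 |
Completion: P0=12  P1=18  P2=7
Turnaround (C−A): P0=12  P1=16  P2=4
Finish order: P2 → P0 → P1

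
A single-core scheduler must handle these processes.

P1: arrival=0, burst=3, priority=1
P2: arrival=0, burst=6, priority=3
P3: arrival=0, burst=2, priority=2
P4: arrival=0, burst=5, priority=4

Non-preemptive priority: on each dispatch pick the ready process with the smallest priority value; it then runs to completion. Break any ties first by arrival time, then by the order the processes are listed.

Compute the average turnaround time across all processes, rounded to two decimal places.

Timeline: | P1 0-3 | P3 3-5 | P2 5-11 | P4 11-16 |
Completion: P1=3  P2=11  P3=5  P4=16
Turnaround (C−A): P1=3  P2=11  P3=5  P4=16
Turnaround times: P1=3, P2=11, P3=5, P4=16
Average turnaround = (3+11+5+16) / 4 = 35/4 = 8.75

8.75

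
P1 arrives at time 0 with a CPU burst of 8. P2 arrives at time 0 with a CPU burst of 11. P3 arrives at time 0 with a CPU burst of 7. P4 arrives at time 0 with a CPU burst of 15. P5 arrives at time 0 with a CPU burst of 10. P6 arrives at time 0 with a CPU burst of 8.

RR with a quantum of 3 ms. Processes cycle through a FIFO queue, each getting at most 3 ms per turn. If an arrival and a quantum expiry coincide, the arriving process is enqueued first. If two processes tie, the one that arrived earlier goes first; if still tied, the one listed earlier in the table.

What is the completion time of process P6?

50

Schedule: | P1 0-3 | P2 3-6 | P3 6-9 | P4 9-12 | P5 12-15 | P6 15-18 | P1 18-21 | P2 21-24 | P3 24-27 | P4 27-30 | P5 30-33 | P6 33-36 | P1 36-38 | P2 38-41 | P3 41-42 | P4 42-45 | P5 45-48 | P6 48-50 | P2 50-52 | P4 52-55 | P5 55-56 | P4 56-59 |
Completion: P1=38  P2=52  P3=42  P4=59  P5=56  P6=50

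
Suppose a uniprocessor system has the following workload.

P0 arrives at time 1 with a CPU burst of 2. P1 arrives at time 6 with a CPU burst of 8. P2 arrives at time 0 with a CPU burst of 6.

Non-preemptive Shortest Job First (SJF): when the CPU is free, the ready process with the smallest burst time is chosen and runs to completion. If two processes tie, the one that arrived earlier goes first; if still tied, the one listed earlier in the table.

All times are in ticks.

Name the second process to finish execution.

P0

Timeline: | P2 0-6 | P0 6-8 | P1 8-16 |
Completion: P0=8  P1=16  P2=6
Turnaround (C−A): P0=7  P1=10  P2=6
Finish order: P2 → P0 → P1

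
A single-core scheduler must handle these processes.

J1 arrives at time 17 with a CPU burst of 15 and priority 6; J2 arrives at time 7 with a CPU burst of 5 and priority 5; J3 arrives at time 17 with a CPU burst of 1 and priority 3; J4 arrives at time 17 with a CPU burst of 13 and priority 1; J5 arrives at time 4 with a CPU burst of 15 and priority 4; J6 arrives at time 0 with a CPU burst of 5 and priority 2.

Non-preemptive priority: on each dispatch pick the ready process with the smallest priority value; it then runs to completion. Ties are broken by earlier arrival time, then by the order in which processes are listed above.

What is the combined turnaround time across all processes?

Gantt: | J6 0-5 | J5 5-20 | J4 20-33 | J3 33-34 | J2 34-39 | J1 39-54 |
Completion: J1=54  J2=39  J3=34  J4=33  J5=20  J6=5
Turnaround = completion − arrival: J1=37, J2=32, J3=17, J4=16, J5=16, J6=5
Total turnaround = 37 + 32 + 17 + 16 + 16 + 5 = 123

123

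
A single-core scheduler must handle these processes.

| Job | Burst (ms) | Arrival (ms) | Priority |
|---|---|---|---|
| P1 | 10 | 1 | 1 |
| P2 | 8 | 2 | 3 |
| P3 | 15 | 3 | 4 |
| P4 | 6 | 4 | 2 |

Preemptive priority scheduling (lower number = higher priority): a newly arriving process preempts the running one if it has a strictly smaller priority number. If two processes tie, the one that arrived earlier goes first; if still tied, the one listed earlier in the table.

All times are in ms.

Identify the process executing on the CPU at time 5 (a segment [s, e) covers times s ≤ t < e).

Gantt: | idle 0-1 | P1 1-11 | P4 11-17 | P2 17-25 | P3 25-40 |
Completion: P1=11  P2=25  P3=40  P4=17

P1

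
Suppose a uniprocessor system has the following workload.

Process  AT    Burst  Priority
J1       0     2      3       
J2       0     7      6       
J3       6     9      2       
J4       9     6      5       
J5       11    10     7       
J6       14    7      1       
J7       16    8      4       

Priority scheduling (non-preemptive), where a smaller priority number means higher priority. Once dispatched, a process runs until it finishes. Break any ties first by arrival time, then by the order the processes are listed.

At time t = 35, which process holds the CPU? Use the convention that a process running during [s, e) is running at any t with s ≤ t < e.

J4

Gantt: | J1 0-2 | J2 2-9 | J3 9-18 | J6 18-25 | J7 25-33 | J4 33-39 | J5 39-49 |
Completion: J1=2  J2=9  J3=18  J4=39  J5=49  J6=25  J7=33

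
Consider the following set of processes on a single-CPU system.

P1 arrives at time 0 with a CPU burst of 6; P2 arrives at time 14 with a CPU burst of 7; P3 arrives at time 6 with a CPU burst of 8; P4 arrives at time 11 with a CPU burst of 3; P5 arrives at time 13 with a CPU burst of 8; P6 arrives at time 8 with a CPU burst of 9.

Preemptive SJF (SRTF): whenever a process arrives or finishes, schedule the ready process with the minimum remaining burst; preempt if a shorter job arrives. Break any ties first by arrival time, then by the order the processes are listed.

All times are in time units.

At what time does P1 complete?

6

Schedule: | P1 0-6 | P3 6-14 | P4 14-17 | P2 17-24 | P5 24-32 | P6 32-41 |
Completion: P1=6  P2=24  P3=14  P4=17  P5=32  P6=41
Turnaround (C−A): P1=6  P2=10  P3=8  P4=6  P5=19  P6=33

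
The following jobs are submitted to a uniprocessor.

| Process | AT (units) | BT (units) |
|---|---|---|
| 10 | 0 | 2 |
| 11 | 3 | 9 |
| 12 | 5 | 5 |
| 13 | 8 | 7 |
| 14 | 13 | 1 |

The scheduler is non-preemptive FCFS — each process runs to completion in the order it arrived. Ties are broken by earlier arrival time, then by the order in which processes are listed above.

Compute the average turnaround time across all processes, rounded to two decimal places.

10.20

Timeline: | 10 0-2 | idle 2-3 | 11 3-12 | 12 12-17 | 13 17-24 | 14 24-25 |
Completion: 10=2  11=12  12=17  13=24  14=25
Turnaround times: 10=2, 11=9, 12=12, 13=16, 14=12
Average turnaround = (2+9+12+16+12) / 5 = 51/5 = 10.20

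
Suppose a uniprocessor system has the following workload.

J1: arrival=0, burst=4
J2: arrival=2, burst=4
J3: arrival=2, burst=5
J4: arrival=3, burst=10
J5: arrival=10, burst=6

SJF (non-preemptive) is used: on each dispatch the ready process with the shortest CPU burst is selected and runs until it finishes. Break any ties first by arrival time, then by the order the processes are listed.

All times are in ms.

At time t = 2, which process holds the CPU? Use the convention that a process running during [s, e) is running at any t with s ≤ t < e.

Timeline: | J1 0-4 | J2 4-8 | J3 8-13 | J5 13-19 | J4 19-29 |
Completion: J1=4  J2=8  J3=13  J4=29  J5=19
Turnaround (C−A): J1=4  J2=6  J3=11  J4=26  J5=9

J1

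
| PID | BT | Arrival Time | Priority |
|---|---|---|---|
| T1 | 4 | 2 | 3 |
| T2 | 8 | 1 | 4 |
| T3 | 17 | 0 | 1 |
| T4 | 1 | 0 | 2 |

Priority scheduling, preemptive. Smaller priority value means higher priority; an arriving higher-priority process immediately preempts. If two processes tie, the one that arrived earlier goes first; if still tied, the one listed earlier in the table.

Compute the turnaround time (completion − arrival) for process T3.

Schedule: | T3 0-17 | T4 17-18 | T1 18-22 | T2 22-30 |
Completion: T1=22  T2=30  T3=17  T4=18
Turnaround (C−A): T1=20  T2=29  T3=17  T4=18
Turnaround(T3) = completion − arrival = 17 − 0 = 17

17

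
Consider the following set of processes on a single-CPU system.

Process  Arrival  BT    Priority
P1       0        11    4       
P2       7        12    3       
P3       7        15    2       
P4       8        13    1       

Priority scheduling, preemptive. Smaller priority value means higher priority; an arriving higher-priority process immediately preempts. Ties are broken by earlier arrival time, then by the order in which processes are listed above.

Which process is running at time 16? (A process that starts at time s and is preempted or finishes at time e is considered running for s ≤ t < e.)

Timeline: | P1 0-7 | P3 7-8 | P4 8-21 | P3 21-35 | P2 35-47 | P1 47-51 |
Completion: P1=51  P2=47  P3=35  P4=21

P4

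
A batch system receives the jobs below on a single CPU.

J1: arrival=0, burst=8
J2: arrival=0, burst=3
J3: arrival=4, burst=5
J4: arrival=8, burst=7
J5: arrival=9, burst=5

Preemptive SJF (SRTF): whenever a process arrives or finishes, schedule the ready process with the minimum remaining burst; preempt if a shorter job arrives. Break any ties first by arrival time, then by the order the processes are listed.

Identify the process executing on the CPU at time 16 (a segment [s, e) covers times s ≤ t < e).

J1

Timeline: | J2 0-3 | J1 3-4 | J3 4-9 | J5 9-14 | J1 14-21 | J4 21-28 |
Completion: J1=21  J2=3  J3=9  J4=28  J5=14
Turnaround (C−A): J1=21  J2=3  J3=5  J4=20  J5=5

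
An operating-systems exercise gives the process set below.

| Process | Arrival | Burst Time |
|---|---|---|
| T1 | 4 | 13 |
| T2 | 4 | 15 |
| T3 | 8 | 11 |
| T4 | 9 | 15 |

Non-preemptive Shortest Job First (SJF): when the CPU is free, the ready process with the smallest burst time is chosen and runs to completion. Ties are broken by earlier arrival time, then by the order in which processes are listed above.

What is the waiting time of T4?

Timeline: | idle 0-4 | T1 4-17 | T3 17-28 | T2 28-43 | T4 43-58 |
Completion: T1=17  T2=43  T3=28  T4=58
Waiting(T4) = turnaround − burst = 49 − 15 = 34

34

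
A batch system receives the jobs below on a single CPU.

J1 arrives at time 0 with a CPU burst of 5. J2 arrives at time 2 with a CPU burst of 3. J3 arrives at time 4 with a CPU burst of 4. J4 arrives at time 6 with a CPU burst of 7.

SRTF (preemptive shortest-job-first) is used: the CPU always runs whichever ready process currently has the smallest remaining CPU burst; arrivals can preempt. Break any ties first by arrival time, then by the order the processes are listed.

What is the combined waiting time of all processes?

13

Timeline: | J1 0-5 | J2 5-8 | J3 8-12 | J4 12-19 |
Completion: J1=5  J2=8  J3=12  J4=19
Waiting = turnaround − burst: J1=0, J2=3, J3=4, J4=6
Total waiting = 0 + 3 + 4 + 6 = 13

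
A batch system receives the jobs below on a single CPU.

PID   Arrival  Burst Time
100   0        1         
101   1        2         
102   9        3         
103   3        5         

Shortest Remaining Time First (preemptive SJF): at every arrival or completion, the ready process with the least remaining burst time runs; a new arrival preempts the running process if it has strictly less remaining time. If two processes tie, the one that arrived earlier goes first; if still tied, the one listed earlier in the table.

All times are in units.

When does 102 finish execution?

Timeline: | 100 0-1 | 101 1-3 | 103 3-8 | idle 8-9 | 102 9-12 |
Completion: 100=1  101=3  102=12  103=8
Turnaround (C−A): 100=1  101=2  102=3  103=5

12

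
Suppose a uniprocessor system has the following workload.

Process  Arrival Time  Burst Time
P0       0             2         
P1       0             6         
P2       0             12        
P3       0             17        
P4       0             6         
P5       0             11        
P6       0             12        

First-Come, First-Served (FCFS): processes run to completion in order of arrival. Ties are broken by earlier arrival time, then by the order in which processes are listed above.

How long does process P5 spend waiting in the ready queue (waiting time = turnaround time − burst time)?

Gantt: | P0 0-2 | P1 2-8 | P2 8-20 | P3 20-37 | P4 37-43 | P5 43-54 | P6 54-66 |
Completion: P0=2  P1=8  P2=20  P3=37  P4=43  P5=54  P6=66
Waiting(P5) = turnaround − burst = 54 − 11 = 43

43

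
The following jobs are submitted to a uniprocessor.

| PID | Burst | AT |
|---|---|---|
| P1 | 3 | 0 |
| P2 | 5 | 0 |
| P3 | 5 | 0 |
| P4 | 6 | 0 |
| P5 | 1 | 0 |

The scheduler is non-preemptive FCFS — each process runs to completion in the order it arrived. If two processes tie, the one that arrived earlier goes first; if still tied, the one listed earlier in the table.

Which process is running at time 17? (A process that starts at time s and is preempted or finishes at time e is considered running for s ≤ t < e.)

P4

Gantt: | P1 0-3 | P2 3-8 | P3 8-13 | P4 13-19 | P5 19-20 |
Completion: P1=3  P2=8  P3=13  P4=19  P5=20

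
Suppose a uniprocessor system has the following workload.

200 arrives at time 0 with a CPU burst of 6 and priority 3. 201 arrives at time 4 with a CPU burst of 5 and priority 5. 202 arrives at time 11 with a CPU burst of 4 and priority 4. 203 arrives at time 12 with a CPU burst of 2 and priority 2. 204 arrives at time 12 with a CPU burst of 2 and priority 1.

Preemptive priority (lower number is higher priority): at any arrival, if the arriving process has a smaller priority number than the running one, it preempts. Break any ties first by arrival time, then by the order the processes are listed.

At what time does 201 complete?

11

Timeline: | 200 0-6 | 201 6-11 | 202 11-12 | 204 12-14 | 203 14-16 | 202 16-19 |
Completion: 200=6  201=11  202=19  203=16  204=14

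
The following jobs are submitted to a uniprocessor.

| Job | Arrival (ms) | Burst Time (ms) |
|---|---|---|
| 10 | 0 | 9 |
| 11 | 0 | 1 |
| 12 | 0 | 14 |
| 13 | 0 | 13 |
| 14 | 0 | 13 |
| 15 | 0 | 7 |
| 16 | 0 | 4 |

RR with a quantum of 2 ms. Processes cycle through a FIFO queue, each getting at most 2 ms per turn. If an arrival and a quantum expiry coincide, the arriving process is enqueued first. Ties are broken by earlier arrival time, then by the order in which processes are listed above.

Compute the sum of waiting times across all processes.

236

Gantt: | 10 0-2 | 11 2-3 | 12 3-5 | 13 5-7 | 14 7-9 | 15 9-11 | 16 11-13 | 10 13-15 | 12 15-17 | 13 17-19 | 14 19-21 | 15 21-23 | 16 23-25 | 10 25-27 | 12 27-29 | 13 29-31 | 14 31-33 | 15 33-35 | 10 35-37 | 12 37-39 | 13 39-41 | 14 41-43 | 15 43-44 | 10 44-45 | 12 45-47 | 13 47-49 | 14 49-51 | 12 51-53 | 13 53-55 | 14 55-57 | 12 57-59 | 13 59-60 | 14 60-61 |
Completion: 10=45  11=3  12=59  13=60  14=61  15=44  16=25
Turnaround (C−A): 10=45  11=3  12=59  13=60  14=61  15=44  16=25
Waiting = turnaround − burst: 10=36, 11=2, 12=45, 13=47, 14=48, 15=37, 16=21
Total waiting = 36 + 2 + 45 + 47 + 48 + 37 + 21 = 236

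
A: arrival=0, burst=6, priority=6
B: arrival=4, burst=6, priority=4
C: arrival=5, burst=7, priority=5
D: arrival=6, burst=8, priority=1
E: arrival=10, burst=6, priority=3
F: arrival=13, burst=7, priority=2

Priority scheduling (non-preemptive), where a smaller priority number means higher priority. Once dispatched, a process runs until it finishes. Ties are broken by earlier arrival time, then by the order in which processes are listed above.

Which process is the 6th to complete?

Timeline: | A 0-6 | D 6-14 | F 14-21 | E 21-27 | B 27-33 | C 33-40 |
Completion: A=6  B=33  C=40  D=14  E=27  F=21
Finish order: A → D → F → E → B → C

C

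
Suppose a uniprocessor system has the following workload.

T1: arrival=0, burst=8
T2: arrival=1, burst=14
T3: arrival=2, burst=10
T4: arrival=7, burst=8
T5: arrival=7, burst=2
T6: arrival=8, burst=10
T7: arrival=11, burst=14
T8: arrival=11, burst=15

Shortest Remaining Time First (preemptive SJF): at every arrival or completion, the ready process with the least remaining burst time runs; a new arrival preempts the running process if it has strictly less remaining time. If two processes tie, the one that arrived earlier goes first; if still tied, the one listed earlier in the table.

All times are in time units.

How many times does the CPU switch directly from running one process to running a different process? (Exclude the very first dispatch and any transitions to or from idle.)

7

Gantt: | T1 0-8 | T5 8-10 | T4 10-18 | T3 18-28 | T6 28-38 | T2 38-52 | T7 52-66 | T8 66-81 |
Completion: T1=8  T2=52  T3=28  T4=18  T5=10  T6=38  T7=66  T8=81
Turnaround (C−A): T1=8  T2=51  T3=26  T4=11  T5=3  T6=30  T7=55  T8=70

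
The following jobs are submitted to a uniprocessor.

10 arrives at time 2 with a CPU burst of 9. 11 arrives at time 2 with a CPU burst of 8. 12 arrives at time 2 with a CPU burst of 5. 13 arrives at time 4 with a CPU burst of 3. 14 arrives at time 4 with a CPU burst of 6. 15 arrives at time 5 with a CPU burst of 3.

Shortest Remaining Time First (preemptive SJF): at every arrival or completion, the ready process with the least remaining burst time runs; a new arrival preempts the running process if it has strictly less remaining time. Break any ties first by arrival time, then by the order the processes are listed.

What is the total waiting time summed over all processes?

Gantt: | idle 0-2 | 12 2-7 | 13 7-10 | 15 10-13 | 14 13-19 | 11 19-27 | 10 27-36 |
Completion: 10=36  11=27  12=7  13=10  14=19  15=13
Waiting = turnaround − burst: 10=25, 11=17, 12=0, 13=3, 14=9, 15=5
Total waiting = 25 + 17 + 0 + 3 + 9 + 5 = 59

59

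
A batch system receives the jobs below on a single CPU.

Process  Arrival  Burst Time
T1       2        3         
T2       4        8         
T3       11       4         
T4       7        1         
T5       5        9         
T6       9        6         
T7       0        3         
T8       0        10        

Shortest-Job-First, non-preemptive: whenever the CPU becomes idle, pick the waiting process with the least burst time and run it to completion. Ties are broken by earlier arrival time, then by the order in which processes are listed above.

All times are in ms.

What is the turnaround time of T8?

Gantt: | T7 0-3 | T1 3-6 | T2 6-14 | T4 14-15 | T3 15-19 | T6 19-25 | T5 25-34 | T8 34-44 |
Completion: T1=6  T2=14  T3=19  T4=15  T5=34  T6=25  T7=3  T8=44
Turnaround(T8) = completion − arrival = 44 − 0 = 44

44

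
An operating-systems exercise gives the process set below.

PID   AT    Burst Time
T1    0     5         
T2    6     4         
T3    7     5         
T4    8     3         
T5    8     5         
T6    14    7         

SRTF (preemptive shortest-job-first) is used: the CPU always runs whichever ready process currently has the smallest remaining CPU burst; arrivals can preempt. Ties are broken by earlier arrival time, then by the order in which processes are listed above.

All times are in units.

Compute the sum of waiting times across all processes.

27

Gantt: | T1 0-5 | idle 5-6 | T2 6-10 | T4 10-13 | T3 13-18 | T5 18-23 | T6 23-30 |
Completion: T1=5  T2=10  T3=18  T4=13  T5=23  T6=30
Turnaround (C−A): T1=5  T2=4  T3=11  T4=5  T5=15  T6=16
Waiting = turnaround − burst: T1=0, T2=0, T3=6, T4=2, T5=10, T6=9
Total waiting = 0 + 0 + 6 + 2 + 10 + 9 = 27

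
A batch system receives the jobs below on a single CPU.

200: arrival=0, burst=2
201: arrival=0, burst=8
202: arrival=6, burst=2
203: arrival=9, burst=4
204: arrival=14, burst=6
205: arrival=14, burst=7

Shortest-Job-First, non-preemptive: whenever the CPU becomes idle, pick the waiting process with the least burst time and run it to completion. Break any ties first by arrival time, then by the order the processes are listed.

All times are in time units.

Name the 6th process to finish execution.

Timeline: | 200 0-2 | 201 2-10 | 202 10-12 | 203 12-16 | 204 16-22 | 205 22-29 |
Completion: 200=2  201=10  202=12  203=16  204=22  205=29
Turnaround (C−A): 200=2  201=10  202=6  203=7  204=8  205=15
Finish order: 200 → 201 → 202 → 203 → 204 → 205

205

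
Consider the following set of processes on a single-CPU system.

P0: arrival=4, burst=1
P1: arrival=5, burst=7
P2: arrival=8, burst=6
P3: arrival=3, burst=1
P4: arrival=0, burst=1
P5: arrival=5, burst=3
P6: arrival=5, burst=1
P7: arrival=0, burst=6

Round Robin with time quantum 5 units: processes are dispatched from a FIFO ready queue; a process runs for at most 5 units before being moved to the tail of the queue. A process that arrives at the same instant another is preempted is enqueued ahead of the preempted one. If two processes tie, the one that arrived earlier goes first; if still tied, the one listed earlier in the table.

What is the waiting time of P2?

Gantt: | P4 0-1 | P7 1-6 | P3 6-7 | P0 7-8 | P1 8-13 | P5 13-16 | P6 16-17 | P7 17-18 | P2 18-23 | P1 23-25 | P2 25-26 |
Completion: P0=8  P1=25  P2=26  P3=7  P4=1  P5=16  P6=17  P7=18
Waiting(P2) = turnaround − burst = 18 − 6 = 12

12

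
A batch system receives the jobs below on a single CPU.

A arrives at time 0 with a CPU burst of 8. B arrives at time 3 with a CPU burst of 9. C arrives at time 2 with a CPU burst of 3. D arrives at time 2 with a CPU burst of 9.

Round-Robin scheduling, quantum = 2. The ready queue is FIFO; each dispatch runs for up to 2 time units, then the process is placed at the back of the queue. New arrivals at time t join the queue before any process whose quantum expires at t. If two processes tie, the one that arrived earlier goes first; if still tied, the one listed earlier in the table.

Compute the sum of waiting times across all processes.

53

Gantt: | A 0-2 | C 2-4 | D 4-6 | A 6-8 | B 8-10 | C 10-11 | D 11-13 | A 13-15 | B 15-17 | D 17-19 | A 19-21 | B 21-23 | D 23-25 | B 25-27 | D 27-28 | B 28-29 |
Completion: A=21  B=29  C=11  D=28
Turnaround (C−A): A=21  B=26  C=9  D=26
Waiting = turnaround − burst: A=13, B=17, C=6, D=17
Total waiting = 13 + 17 + 6 + 17 = 53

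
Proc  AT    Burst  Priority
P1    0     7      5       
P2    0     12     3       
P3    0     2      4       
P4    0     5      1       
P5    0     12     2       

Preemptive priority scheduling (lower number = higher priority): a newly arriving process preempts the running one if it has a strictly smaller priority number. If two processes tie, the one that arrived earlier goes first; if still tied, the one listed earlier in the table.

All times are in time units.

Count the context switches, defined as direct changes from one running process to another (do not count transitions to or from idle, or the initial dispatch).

Schedule: | P4 0-5 | P5 5-17 | P2 17-29 | P3 29-31 | P1 31-38 |
Completion: P1=38  P2=29  P3=31  P4=5  P5=17
Turnaround (C−A): P1=38  P2=29  P3=31  P4=5  P5=17

4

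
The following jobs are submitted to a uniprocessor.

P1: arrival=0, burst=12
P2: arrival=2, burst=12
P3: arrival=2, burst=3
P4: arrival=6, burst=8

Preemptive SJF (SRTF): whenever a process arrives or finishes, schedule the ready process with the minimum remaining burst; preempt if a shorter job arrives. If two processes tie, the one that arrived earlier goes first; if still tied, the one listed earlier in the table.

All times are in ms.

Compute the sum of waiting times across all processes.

32

Schedule: | P1 0-2 | P3 2-5 | P1 5-6 | P4 6-14 | P1 14-23 | P2 23-35 |
Completion: P1=23  P2=35  P3=5  P4=14
Turnaround (C−A): P1=23  P2=33  P3=3  P4=8
Waiting = turnaround − burst: P1=11, P2=21, P3=0, P4=0
Total waiting = 11 + 21 + 0 + 0 = 32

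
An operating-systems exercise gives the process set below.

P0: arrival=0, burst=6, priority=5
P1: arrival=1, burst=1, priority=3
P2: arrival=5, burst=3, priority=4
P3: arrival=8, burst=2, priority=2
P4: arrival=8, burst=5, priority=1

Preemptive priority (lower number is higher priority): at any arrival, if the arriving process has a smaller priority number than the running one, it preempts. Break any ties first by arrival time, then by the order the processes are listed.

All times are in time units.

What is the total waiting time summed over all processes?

Gantt: | P0 0-1 | P1 1-2 | P0 2-5 | P2 5-8 | P4 8-13 | P3 13-15 | P0 15-17 |
Completion: P0=17  P1=2  P2=8  P3=15  P4=13
Waiting = turnaround − burst: P0=11, P1=0, P2=0, P3=5, P4=0
Total waiting = 11 + 0 + 0 + 5 + 0 = 16

16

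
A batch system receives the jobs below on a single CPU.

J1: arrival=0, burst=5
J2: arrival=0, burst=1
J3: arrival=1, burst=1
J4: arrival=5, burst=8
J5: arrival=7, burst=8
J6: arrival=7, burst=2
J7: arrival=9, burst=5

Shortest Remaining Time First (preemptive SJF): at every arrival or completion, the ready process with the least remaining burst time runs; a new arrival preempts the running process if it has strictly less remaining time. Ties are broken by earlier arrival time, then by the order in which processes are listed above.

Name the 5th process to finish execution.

J7

Schedule: | J2 0-1 | J3 1-2 | J1 2-7 | J6 7-9 | J7 9-14 | J4 14-22 | J5 22-30 |
Completion: J1=7  J2=1  J3=2  J4=22  J5=30  J6=9  J7=14
Finish order: J2 → J3 → J1 → J6 → J7 → J4 → J5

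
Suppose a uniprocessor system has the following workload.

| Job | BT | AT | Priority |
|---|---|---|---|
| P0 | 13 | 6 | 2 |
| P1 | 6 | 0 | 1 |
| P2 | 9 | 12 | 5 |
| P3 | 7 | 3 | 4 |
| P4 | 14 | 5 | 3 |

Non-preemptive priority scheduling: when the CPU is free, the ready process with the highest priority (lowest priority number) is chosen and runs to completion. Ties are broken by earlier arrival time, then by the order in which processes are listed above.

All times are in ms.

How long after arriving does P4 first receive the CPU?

Gantt: | P1 0-6 | P0 6-19 | P4 19-33 | P3 33-40 | P2 40-49 |
Completion: P0=19  P1=6  P2=49  P3=40  P4=33
Response(P4) = first start − arrival = 19 − 5 = 14

14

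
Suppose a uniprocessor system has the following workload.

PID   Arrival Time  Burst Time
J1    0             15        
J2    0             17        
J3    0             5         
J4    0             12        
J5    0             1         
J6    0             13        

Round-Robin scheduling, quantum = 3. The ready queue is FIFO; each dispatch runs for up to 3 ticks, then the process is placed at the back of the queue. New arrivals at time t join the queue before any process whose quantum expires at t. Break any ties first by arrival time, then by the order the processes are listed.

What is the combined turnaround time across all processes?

Gantt: | J1 0-3 | J2 3-6 | J3 6-9 | J4 9-12 | J5 12-13 | J6 13-16 | J1 16-19 | J2 19-22 | J3 22-24 | J4 24-27 | J6 27-30 | J1 30-33 | J2 33-36 | J4 36-39 | J6 39-42 | J1 42-45 | J2 45-48 | J4 48-51 | J6 51-54 | J1 54-57 | J2 57-60 | J6 60-61 | J2 61-63 |
Completion: J1=57  J2=63  J3=24  J4=51  J5=13  J6=61
Turnaround = completion − arrival: J1=57, J2=63, J3=24, J4=51, J5=13, J6=61
Total turnaround = 57 + 63 + 24 + 51 + 13 + 61 = 269

269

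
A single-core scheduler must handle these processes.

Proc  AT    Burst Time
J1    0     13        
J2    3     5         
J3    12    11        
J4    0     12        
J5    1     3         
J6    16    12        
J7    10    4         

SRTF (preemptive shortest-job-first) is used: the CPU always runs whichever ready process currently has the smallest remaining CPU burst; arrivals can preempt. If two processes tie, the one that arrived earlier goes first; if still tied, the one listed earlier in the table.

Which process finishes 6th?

J6

Timeline: | J4 0-1 | J5 1-4 | J2 4-9 | J4 9-10 | J7 10-14 | J4 14-24 | J3 24-35 | J6 35-47 | J1 47-60 |
Completion: J1=60  J2=9  J3=35  J4=24  J5=4  J6=47  J7=14
Turnaround (C−A): J1=60  J2=6  J3=23  J4=24  J5=3  J6=31  J7=4
Finish order: J5 → J2 → J7 → J4 → J3 → J6 → J1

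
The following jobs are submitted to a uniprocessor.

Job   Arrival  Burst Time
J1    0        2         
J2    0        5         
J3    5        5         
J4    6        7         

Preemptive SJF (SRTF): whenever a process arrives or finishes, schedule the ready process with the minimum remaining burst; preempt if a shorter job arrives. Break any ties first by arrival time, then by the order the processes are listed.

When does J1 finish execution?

Gantt: | J1 0-2 | J2 2-7 | J3 7-12 | J4 12-19 |
Completion: J1=2  J2=7  J3=12  J4=19

2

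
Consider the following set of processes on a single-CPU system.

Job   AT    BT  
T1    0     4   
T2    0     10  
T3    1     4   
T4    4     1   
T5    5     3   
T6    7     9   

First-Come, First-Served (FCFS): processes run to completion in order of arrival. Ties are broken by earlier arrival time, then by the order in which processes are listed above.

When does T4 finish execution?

Gantt: | T1 0-4 | T2 4-14 | T3 14-18 | T4 18-19 | T5 19-22 | T6 22-31 |
Completion: T1=4  T2=14  T3=18  T4=19  T5=22  T6=31
Turnaround (C−A): T1=4  T2=14  T3=17  T4=15  T5=17  T6=24

19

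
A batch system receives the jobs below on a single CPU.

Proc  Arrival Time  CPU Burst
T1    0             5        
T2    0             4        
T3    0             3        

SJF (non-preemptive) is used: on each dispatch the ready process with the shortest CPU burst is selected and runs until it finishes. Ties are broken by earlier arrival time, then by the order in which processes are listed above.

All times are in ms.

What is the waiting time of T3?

Gantt: | T3 0-3 | T2 3-7 | T1 7-12 |
Completion: T1=12  T2=7  T3=3
Waiting(T3) = turnaround − burst = 3 − 3 = 0

0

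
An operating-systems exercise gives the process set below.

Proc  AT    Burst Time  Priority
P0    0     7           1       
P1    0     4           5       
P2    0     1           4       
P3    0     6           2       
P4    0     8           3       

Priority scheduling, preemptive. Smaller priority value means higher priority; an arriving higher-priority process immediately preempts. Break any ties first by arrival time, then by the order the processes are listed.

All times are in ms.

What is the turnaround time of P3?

Timeline: | P0 0-7 | P3 7-13 | P4 13-21 | P2 21-22 | P1 22-26 |
Completion: P0=7  P1=26  P2=22  P3=13  P4=21
Turnaround (C−A): P0=7  P1=26  P2=22  P3=13  P4=21
Turnaround(P3) = completion − arrival = 13 − 0 = 13

13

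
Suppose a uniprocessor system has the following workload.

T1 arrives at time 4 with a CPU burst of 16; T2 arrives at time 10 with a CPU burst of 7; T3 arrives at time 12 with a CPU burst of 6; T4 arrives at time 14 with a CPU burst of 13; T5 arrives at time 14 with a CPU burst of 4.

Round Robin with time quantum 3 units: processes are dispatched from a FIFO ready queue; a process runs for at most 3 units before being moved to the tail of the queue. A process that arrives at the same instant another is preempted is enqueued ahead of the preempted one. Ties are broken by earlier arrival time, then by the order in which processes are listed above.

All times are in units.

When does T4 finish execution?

Gantt: | idle 0-4 | T1 4-10 | T2 10-13 | T1 13-16 | T3 16-19 | T2 19-22 | T4 22-25 | T5 25-28 | T1 28-31 | T3 31-34 | T2 34-35 | T4 35-38 | T5 38-39 | T1 39-42 | T4 42-45 | T1 45-46 | T4 46-50 |
Completion: T1=46  T2=35  T3=34  T4=50  T5=39
Turnaround (C−A): T1=42  T2=25  T3=22  T4=36  T5=25

50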